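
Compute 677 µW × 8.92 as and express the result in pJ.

0.00000000603884 pJ

677 × 10^-6 × 8.92 × 10^-18 = 6038.84 × 10^-24 J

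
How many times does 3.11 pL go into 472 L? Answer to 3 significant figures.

(472) / (3.11 × 10⁻¹²) = 151.8 × 10¹²

152000000000000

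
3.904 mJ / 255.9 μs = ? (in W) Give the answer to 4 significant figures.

(3.904 × 10⁻³) / (255.9 × 10⁻⁶) = 0.015256 × 10³ W

15.26 W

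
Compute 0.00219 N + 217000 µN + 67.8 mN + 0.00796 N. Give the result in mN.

294.95 mN

In mN:
  0.00219 N = 0.00219 × 10^3 mN = 2.19
  217000 µN = 217000 × 10^-3 mN = 217
  67.8 mN → 67.8
  0.00796 N = 0.00796 × 10^3 mN = 7.96
Sum: 2.19 + 217 + 67.8 + 7.96 = 294.95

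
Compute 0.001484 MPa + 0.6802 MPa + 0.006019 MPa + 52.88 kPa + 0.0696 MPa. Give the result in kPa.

810.183 kPa

In kPa:
  0.001484 MPa = 0.001484 × 10^3 kPa = 1.484
  0.6802 MPa = 0.6802 × 10^3 kPa = 680.2
  0.006019 MPa = 0.006019 × 10^3 kPa = 6.019
  52.88 kPa → 52.88
  0.0696 MPa = 0.0696 × 10^3 kPa = 69.6
Sum: 1.484 + 680.2 + 6.019 + 52.88 + 69.6 = 810.183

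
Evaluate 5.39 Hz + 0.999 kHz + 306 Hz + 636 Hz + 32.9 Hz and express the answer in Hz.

1979.29 Hz

In Hz:
  5.39 Hz → 5.39
  0.999 kHz = 0.999e3 Hz = 999
  306 Hz → 306
  636 Hz → 636
  32.9 Hz → 32.9
Sum: 5.39 + 999 + 306 + 636 + 32.9 = 1979.29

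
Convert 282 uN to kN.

micro = 10⁻⁶, kilo = 10³; factor is 10⁻⁹.
282 × 10⁻⁹ = 0.000000282

0.000000282 kN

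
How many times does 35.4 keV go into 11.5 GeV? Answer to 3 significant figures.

325000

(11.5e9) / (35.4e3) = 0.3249e6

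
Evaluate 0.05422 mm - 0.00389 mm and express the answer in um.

50.33 um

In um:
  0.05422 mm = 0.05422e3 um = 54.22
  0.00389 mm = 0.00389e3 um = 3.89
Difference: 54.22 - 3.89 = 50.33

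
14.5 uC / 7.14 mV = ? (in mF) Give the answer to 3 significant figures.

(14.5 × 10^-6) / (7.14 × 10^-3) = 2.0308 × 10^-3 F

2.03 mF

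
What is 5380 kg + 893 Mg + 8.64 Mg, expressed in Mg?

In Mg:
  5380 kg = 5380e-3 Mg = 5.38
  893 Mg → 893
  8.64 Mg → 8.64
Sum: 5.38 + 893 + 8.64 = 907.02

907.02 Mg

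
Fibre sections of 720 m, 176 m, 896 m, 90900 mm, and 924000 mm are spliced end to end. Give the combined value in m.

2806.9 m

In m:
  720 m → 720
  176 m → 176
  896 m → 896
  90900 mm = 90900 × 10^-3 m = 90.9
  924000 mm = 924000 × 10^-3 m = 924
Sum: 720 + 176 + 896 + 90.9 + 924 = 2806.9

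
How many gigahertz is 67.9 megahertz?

mega = 10^6, giga = 10^9; factor is 10^-3.
67.9 × 10^-3 = 0.0679

0.0679 gigahertz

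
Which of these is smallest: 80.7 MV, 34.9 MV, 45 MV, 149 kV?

80.7 MV = 80700000 V
34.9 MV = 34900000 V
45 MV = 45000000 V
149 kV = 149000 V

149 kV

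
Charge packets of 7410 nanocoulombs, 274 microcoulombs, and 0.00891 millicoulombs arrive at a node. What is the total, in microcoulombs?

290.32 microcoulombs

In microcoulombs:
  7410 nanocoulombs = 7410e-3 microcoulombs = 7.41
  274 microcoulombs → 274
  0.00891 millicoulombs = 0.00891e3 microcoulombs = 8.91
Sum: 7.41 + 274 + 8.91 = 290.32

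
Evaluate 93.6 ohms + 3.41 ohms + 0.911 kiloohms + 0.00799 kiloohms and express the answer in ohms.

In ohms:
  93.6 ohms → 93.6
  3.41 ohms → 3.41
  0.911 kiloohms = 0.911 × 10³ ohms = 911
  0.00799 kiloohms = 0.00799 × 10³ ohms = 7.99
Sum: 93.6 + 3.41 + 911 + 7.99 = 1016

1016 ohms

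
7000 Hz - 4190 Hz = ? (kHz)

In kHz:
  7000 Hz = 7000e-3 kHz = 7
  4190 Hz = 4190e-3 kHz = 4.19
Difference: 7 - 4.19 = 2.81

2.81 kHz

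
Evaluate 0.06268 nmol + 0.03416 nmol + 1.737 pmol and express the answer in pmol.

In pmol:
  0.06268 nmol = 0.06268e3 pmol = 62.68
  0.03416 nmol = 0.03416e3 pmol = 34.16
  1.737 pmol → 1.737
Sum: 62.68 + 34.16 + 1.737 = 98.577

98.577 pmol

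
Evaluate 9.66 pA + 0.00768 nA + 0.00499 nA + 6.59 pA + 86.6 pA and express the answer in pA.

In pA:
  9.66 pA → 9.66
  0.00768 nA = 0.00768 × 10³ pA = 7.68
  0.00499 nA = 0.00499 × 10³ pA = 4.99
  6.59 pA → 6.59
  86.6 pA → 86.6
Sum: 9.66 + 7.68 + 4.99 + 6.59 + 86.6 = 115.52

115.52 pA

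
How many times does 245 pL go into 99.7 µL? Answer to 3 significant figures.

(99.7 × 10^-6) / (245 × 10^-12) = 0.4069 × 10^6

407000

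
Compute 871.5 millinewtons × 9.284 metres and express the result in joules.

8.091006 joules

871.5 × 10^-3 × 9.284 = 8091.006 × 10^-3 J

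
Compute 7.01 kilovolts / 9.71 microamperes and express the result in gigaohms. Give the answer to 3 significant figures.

0.722 gigaohms

(7.01 × 10^3) / (9.71 × 10^-6) = 0.72194 × 10^9 Ω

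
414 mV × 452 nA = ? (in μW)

0.187128 μW

414 × 10^-3 × 452 × 10^-9 = 187128 × 10^-12 W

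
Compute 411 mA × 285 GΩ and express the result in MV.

411 × 10^-3 × 285 × 10^9 = 117135 × 10^6 V

117135 MV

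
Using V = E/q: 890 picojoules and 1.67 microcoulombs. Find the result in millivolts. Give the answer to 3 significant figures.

0.533 millivolts

(890 × 10⁻¹²) / (1.67 × 10⁻⁶) = 532.93 × 10⁻⁶ V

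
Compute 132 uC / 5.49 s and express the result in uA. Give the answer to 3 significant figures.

(132 × 10⁻⁶) / (5.49) = 24.044 × 10⁻⁶ A

24.0 uA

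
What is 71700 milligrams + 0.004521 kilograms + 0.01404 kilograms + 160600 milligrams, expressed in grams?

250.861 grams

In grams:
  71700 milligrams = 71700 × 10^-3 grams = 71.7
  0.004521 kilograms = 0.004521 × 10^3 grams = 4.521
  0.01404 kilograms = 0.01404 × 10^3 grams = 14.04
  160600 milligrams = 160600 × 10^-3 grams = 160.6
Sum: 71.7 + 4.521 + 14.04 + 160.6 = 250.861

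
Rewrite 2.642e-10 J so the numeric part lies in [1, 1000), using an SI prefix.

= 264.2e-12 J; 1e-12 is pico.

264.2 pJ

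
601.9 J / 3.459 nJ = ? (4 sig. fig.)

174000000000

(601.9) / (3.459 × 10^-9) = 174.01 × 10^9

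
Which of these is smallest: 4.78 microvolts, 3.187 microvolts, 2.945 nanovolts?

4.78 microvolts = 0.00000478 volts
3.187 microvolts = 0.000003187 volts
2.945 nanovolts = 0.000000002945 volts

2.945 nanovolts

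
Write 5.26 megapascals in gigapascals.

mega = 10⁶, giga = 10⁹; factor is 10⁻³.
5.26 × 10⁻³ = 0.00526

0.00526 gigapascals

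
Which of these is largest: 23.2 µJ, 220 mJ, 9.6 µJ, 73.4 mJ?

220 mJ

23.2 µJ = 0.0000232 J
220 mJ = 0.22 J
9.6 µJ = 0.0000096 J
73.4 mJ = 0.0734 J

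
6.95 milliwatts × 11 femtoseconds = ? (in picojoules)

0.00007645 picojoules

6.95e-3 × 11e-15 = 76.45e-18 J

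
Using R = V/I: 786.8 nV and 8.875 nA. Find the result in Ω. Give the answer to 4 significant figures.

88.65 Ω

(786.8 × 10^-9) / (8.875 × 10^-9) = 88.6535 Ω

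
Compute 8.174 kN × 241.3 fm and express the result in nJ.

1.9723862 nJ

8.174 × 10³ × 241.3 × 10⁻¹⁵ = 1972.3862 × 10⁻¹² J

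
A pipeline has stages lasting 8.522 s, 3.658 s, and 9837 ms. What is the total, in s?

In s:
  8.522 s → 8.522
  3.658 s → 3.658
  9837 ms = 9837e-3 s = 9.837
Sum: 8.522 + 3.658 + 9.837 = 22.017

22.017 s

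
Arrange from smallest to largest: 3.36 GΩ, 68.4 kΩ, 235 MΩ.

3.36 GΩ = 3360000000 Ω
68.4 kΩ = 68400 Ω
235 MΩ = 235000000 Ω

68.4 kΩ < 235 MΩ < 3.36 GΩ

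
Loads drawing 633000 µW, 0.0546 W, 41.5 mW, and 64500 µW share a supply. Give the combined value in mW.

In mW:
  633000 µW = 633000 × 10^-3 mW = 633
  0.0546 W = 0.0546 × 10^3 mW = 54.6
  41.5 mW → 41.5
  64500 µW = 64500 × 10^-3 mW = 64.5
Sum: 633 + 54.6 + 41.5 + 64.5 = 793.6

793.6 mW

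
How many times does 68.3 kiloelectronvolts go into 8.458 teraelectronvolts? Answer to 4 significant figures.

123800000

(8.458 × 10¹²) / (68.3 × 10³) = 0.12384 × 10⁹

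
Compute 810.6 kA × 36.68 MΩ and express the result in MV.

810.6 × 10³ × 36.68 × 10⁶ = 29732.808 × 10⁹ V

29732808 MV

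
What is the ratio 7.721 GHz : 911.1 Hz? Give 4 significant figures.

8474000

(7.721 × 10^9) / (911.1) = 0.0084744 × 10^9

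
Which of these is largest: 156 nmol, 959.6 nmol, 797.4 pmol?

156 nmol = 0.000000156 mol
959.6 nmol = 0.0000009596 mol
797.4 pmol = 0.0000000007974 mol

959.6 nmol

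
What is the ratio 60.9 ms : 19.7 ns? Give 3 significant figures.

(60.9e-3) / (19.7e-9) = 3.091e6

3090000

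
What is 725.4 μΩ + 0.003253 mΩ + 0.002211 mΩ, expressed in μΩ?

730.864 μΩ

In μΩ:
  725.4 μΩ → 725.4
  0.003253 mΩ = 0.003253e3 μΩ = 3.253
  0.002211 mΩ = 0.002211e3 μΩ = 2.211
Sum: 725.4 + 3.253 + 2.211 = 730.864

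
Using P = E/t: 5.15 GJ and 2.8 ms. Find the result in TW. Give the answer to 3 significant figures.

(5.15 × 10⁹) / (2.8 × 10⁻³) = 1.8393 × 10¹² W

1.84 TW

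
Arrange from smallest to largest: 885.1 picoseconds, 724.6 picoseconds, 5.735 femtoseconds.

885.1 picoseconds = 0.0000000008851 seconds
724.6 picoseconds = 0.0000000007246 seconds
5.735 femtoseconds = 0.000000000000005735 seconds

5.735 femtoseconds < 724.6 picoseconds < 885.1 picoseconds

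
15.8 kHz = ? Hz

15800 Hz

kilo = 1e3, (no prefix) = 1e0; factor is 1e3.
15.8 × 1e3 = 15800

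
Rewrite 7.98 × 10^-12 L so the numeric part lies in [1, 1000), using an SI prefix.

7.98 pL

= 7.98 × 10^-12 L; 10^-12 is pico.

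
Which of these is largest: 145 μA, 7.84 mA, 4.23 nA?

145 μA = 0.000145 A
7.84 mA = 0.00784 A
4.23 nA = 0.00000000423 A

7.84 mA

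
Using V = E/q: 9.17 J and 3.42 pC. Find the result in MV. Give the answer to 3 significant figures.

2680000 MV

(9.17) / (3.42 × 10⁻¹²) = 2.6813 × 10¹² V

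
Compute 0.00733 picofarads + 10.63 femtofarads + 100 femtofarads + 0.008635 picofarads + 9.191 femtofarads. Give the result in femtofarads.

135.786 femtofarads

In femtofarads:
  0.00733 picofarads = 0.00733 × 10³ femtofarads = 7.33
  10.63 femtofarads → 10.63
  100 femtofarads → 100
  0.008635 picofarads = 0.008635 × 10³ femtofarads = 8.635
  9.191 femtofarads → 9.191
Sum: 7.33 + 10.63 + 100 + 8.635 + 9.191 = 135.786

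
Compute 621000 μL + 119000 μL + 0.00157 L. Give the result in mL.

In mL:
  621000 μL = 621000 × 10^-3 mL = 621
  119000 μL = 119000 × 10^-3 mL = 119
  0.00157 L = 0.00157 × 10^3 mL = 1.57
Sum: 621 + 119 + 1.57 = 741.57

741.57 mL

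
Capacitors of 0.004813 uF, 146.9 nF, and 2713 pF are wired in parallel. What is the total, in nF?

In nF:
  0.004813 uF = 0.004813e3 nF = 4.813
  146.9 nF → 146.9
  2713 pF = 2713e-3 nF = 2.713
Sum: 4.813 + 146.9 + 2.713 = 154.426

154.426 nF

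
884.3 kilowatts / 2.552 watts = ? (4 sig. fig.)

346500

(884.3 × 10³) / (2.552) = 346.51 × 10³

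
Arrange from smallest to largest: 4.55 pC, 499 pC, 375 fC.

4.55 pC = 0.00000000000455 C
499 pC = 0.000000000499 C
375 fC = 0.000000000000375 C

375 fC < 4.55 pC < 499 pC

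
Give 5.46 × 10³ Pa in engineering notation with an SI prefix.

5.46 kPa

= 5.46 × 10³ Pa; 10³ is kilo.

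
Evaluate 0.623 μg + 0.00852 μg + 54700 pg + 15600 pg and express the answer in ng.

In ng:
  0.623 μg = 0.623 × 10³ ng = 623
  0.00852 μg = 0.00852 × 10³ ng = 8.52
  54700 pg = 54700 × 10⁻³ ng = 54.7
  15600 pg = 15600 × 10⁻³ ng = 15.6
Sum: 623 + 8.52 + 54.7 + 15.6 = 701.82

701.82 ng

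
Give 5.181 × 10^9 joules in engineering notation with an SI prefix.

= 5.181 × 10^9 joules; 10^9 is giga.

5.181 gigajoules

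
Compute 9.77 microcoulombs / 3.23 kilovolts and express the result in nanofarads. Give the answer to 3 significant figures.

3.02 nanofarads

(9.77 × 10^-6) / (3.23 × 10^3) = 3.0248 × 10^-9 F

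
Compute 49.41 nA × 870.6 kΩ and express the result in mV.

43.016346 mV

49.41 × 10⁻⁹ × 870.6 × 10³ = 43016.346 × 10⁻⁶ V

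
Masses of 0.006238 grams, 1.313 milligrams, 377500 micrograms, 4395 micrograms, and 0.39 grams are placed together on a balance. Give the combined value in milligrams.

779.446 milligrams

In milligrams:
  0.006238 grams = 0.006238 × 10^3 milligrams = 6.238
  1.313 milligrams → 1.313
  377500 micrograms = 377500 × 10^-3 milligrams = 377.5
  4395 micrograms = 4395 × 10^-3 milligrams = 4.395
  0.39 grams = 0.39 × 10^3 milligrams = 390
Sum: 6.238 + 1.313 + 377.5 + 4.395 + 390 = 779.446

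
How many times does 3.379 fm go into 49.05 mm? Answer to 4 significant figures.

14520000000000

(49.05 × 10^-3) / (3.379 × 10^-15) = 14.516 × 10^12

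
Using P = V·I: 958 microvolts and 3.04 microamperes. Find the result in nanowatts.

2.91232 nanowatts

958e-6 × 3.04e-6 = 2912.32e-12 W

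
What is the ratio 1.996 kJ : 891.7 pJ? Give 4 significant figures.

(1.996e3) / (891.7e-12) = 0.0022384e15

2238000000000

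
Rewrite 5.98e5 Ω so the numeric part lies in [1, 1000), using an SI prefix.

598 kΩ

= 598e3 Ω; 1e3 is kilo.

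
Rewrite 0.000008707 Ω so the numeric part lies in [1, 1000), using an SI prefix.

8.707 µΩ

= 8.707e-6 Ω; 1e-6 is micro.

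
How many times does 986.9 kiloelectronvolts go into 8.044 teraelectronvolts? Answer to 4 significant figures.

8151000

(8.044 × 10^12) / (986.9 × 10^3) = 0.0081508 × 10^9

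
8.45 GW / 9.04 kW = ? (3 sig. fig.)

(8.45 × 10^9) / (9.04 × 10^3) = 0.9347 × 10^6

935000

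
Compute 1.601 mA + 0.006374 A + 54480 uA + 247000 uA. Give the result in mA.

In mA:
  1.601 mA → 1.601
  0.006374 A = 0.006374e3 mA = 6.374
  54480 uA = 54480e-3 mA = 54.48
  247000 uA = 247000e-3 mA = 247
Sum: 1.601 + 6.374 + 54.48 + 247 = 309.455

309.455 mA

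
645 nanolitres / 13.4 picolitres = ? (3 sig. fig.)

(645 × 10⁻⁹) / (13.4 × 10⁻¹²) = 48.13 × 10³

48100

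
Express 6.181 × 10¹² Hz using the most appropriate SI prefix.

= 6.181 × 10¹² Hz; 10¹² is tera.

6.181 THz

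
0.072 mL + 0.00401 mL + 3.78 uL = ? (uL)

In uL:
  0.072 mL = 0.072 × 10^3 uL = 72
  0.00401 mL = 0.00401 × 10^3 uL = 4.01
  3.78 uL → 3.78
Sum: 72 + 4.01 + 3.78 = 79.79

79.79 uL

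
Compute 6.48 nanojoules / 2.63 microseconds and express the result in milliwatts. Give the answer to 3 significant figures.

(6.48 × 10⁻⁹) / (2.63 × 10⁻⁶) = 2.4639 × 10⁻³ W

2.46 milliwatts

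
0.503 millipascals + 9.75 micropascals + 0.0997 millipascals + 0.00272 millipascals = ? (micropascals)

615.17 micropascals

In micropascals:
  0.503 millipascals = 0.503 × 10^3 micropascals = 503
  9.75 micropascals → 9.75
  0.0997 millipascals = 0.0997 × 10^3 micropascals = 99.7
  0.00272 millipascals = 0.00272 × 10^3 micropascals = 2.72
Sum: 503 + 9.75 + 99.7 + 2.72 = 615.17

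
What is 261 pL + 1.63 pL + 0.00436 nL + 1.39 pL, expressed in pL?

268.38 pL

In pL:
  261 pL → 261
  1.63 pL → 1.63
  0.00436 nL = 0.00436 × 10³ pL = 4.36
  1.39 pL → 1.39
Sum: 261 + 1.63 + 4.36 + 1.39 = 268.38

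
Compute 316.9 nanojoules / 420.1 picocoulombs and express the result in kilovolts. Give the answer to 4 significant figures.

0.7543 kilovolts

(316.9 × 10^-9) / (420.1 × 10^-12) = 0.754344 × 10^3 V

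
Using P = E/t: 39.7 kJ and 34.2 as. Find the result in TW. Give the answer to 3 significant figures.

(39.7e3) / (34.2e-18) = 1.1608e21 W

1160000000 TW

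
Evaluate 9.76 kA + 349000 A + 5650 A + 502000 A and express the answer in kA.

866.41 kA

In kA:
  9.76 kA → 9.76
  349000 A = 349000 × 10^-3 kA = 349
  5650 A = 5650 × 10^-3 kA = 5.65
  502000 A = 502000 × 10^-3 kA = 502
Sum: 9.76 + 349 + 5.65 + 502 = 866.41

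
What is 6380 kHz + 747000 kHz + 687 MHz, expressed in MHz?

1440.38 MHz

In MHz:
  6380 kHz = 6380e-3 MHz = 6.38
  747000 kHz = 747000e-3 MHz = 747
  687 MHz → 687
Sum: 6.38 + 747 + 687 = 1440.38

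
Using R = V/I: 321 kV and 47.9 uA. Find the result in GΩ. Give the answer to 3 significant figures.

6.70 GΩ

(321e3) / (47.9e-6) = 6.7015e9 Ω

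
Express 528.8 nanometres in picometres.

nano = 1e-9, pico = 1e-12; factor is 1e3.
528.8 × 1e3 = 528800

528800 picometres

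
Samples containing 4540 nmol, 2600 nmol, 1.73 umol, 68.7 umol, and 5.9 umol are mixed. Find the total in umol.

83.47 umol

In umol:
  4540 nmol = 4540e-3 umol = 4.54
  2600 nmol = 2600e-3 umol = 2.6
  1.73 umol → 1.73
  68.7 umol → 68.7
  5.9 umol → 5.9
Sum: 4.54 + 2.6 + 1.73 + 68.7 + 5.9 = 83.47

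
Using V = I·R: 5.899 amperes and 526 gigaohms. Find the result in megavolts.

5.899 × 526e9 = 3102.874e9 V

3102874 megavolts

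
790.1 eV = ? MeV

0.0007901 MeV

(no prefix) = 10⁰, mega = 10⁶; factor is 10⁻⁶.
790.1 × 10⁻⁶ = 0.0007901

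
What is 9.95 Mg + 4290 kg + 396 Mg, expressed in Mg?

In Mg:
  9.95 Mg → 9.95
  4290 kg = 4290e-3 Mg = 4.29
  396 Mg → 396
Sum: 9.95 + 4.29 + 396 = 410.24

410.24 Mg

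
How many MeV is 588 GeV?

588000 MeV

giga = 10⁹, mega = 10⁶; factor is 10³.
588 × 10³ = 588000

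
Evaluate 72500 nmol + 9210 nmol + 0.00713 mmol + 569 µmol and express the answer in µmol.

657.84 µmol

In µmol:
  72500 nmol = 72500e-3 µmol = 72.5
  9210 nmol = 9210e-3 µmol = 9.21
  0.00713 mmol = 0.00713e3 µmol = 7.13
  569 µmol → 569
Sum: 72.5 + 9.21 + 7.13 + 569 = 657.84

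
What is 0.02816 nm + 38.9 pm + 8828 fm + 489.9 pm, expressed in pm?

In pm:
  0.02816 nm = 0.02816 × 10^3 pm = 28.16
  38.9 pm → 38.9
  8828 fm = 8828 × 10^-3 pm = 8.828
  489.9 pm → 489.9
Sum: 28.16 + 38.9 + 8.828 + 489.9 = 565.788

565.788 pm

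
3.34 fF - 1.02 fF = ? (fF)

2.32 fF

In fF:
  3.34 fF → 3.34
  1.02 fF → 1.02
Difference: 3.34 - 1.02 = 2.32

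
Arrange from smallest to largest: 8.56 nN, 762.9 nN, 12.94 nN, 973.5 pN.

8.56 nN = 0.00000000856 N
762.9 nN = 0.0000007629 N
12.94 nN = 0.00000001294 N
973.5 pN = 0.0000000009735 N

973.5 pN < 8.56 nN < 12.94 nN < 762.9 nN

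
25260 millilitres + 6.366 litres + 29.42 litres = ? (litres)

61.046 litres

In litres:
  25260 millilitres = 25260 × 10^-3 litres = 25.26
  6.366 litres → 6.366
  29.42 litres → 29.42
Sum: 25.26 + 6.366 + 29.42 = 61.046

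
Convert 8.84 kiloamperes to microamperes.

kilo = 1e3, micro = 1e-6; factor is 1e9.
8.84 × 1e9 = 8840000000

8840000000 microamperes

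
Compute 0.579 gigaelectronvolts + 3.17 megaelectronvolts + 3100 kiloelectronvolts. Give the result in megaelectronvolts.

585.27 megaelectronvolts

In megaelectronvolts:
  0.579 gigaelectronvolts = 0.579e3 megaelectronvolts = 579
  3.17 megaelectronvolts → 3.17
  3100 kiloelectronvolts = 3100e-3 megaelectronvolts = 3.1
Sum: 579 + 3.17 + 3.1 = 585.27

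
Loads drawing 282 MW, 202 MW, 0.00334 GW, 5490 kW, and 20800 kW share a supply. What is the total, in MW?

513.63 MW

In MW:
  282 MW → 282
  202 MW → 202
  0.00334 GW = 0.00334e3 MW = 3.34
  5490 kW = 5490e-3 MW = 5.49
  20800 kW = 20800e-3 MW = 20.8
Sum: 282 + 202 + 3.34 + 5.49 + 20.8 = 513.63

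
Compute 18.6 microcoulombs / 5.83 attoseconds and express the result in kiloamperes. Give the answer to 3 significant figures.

(18.6 × 10^-6) / (5.83 × 10^-18) = 3.1904 × 10^12 A

3190000000 kiloamperes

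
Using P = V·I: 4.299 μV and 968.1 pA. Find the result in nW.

0.0000041618619 nW

4.299 × 10⁻⁶ × 968.1 × 10⁻¹² = 4161.8619 × 10⁻¹⁸ W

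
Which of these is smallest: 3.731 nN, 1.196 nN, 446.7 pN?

446.7 pN

3.731 nN = 0.000000003731 N
1.196 nN = 0.000000001196 N
446.7 pN = 0.0000000004467 N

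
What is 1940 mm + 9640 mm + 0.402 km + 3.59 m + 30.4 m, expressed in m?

In m:
  1940 mm = 1940 × 10^-3 m = 1.94
  9640 mm = 9640 × 10^-3 m = 9.64
  0.402 km = 0.402 × 10^3 m = 402
  3.59 m → 3.59
  30.4 m → 30.4
Sum: 1.94 + 9.64 + 402 + 3.59 + 30.4 = 447.57

447.57 m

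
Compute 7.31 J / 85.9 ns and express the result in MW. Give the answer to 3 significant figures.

85.1 MW

(7.31) / (85.9 × 10⁻⁹) = 0.085099 × 10⁹ W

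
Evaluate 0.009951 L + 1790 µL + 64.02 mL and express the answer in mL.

75.761 mL

In mL:
  0.009951 L = 0.009951 × 10^3 mL = 9.951
  1790 µL = 1790 × 10^-3 mL = 1.79
  64.02 mL → 64.02
Sum: 9.951 + 1.79 + 64.02 = 75.761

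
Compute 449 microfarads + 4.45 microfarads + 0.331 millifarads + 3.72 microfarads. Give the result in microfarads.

788.17 microfarads

In microfarads:
  449 microfarads → 449
  4.45 microfarads → 4.45
  0.331 millifarads = 0.331e3 microfarads = 331
  3.72 microfarads → 3.72
Sum: 449 + 4.45 + 331 + 3.72 = 788.17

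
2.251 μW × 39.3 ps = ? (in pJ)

0.0000884643 pJ

2.251 × 10^-6 × 39.3 × 10^-12 = 88.4643 × 10^-18 J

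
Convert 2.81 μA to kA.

micro = 10^-6, kilo = 10^3; factor is 10^-9.
2.81 × 10^-9 = 0.00000000281

0.00000000281 kA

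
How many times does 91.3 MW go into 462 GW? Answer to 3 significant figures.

5060

(462 × 10⁹) / (91.3 × 10⁶) = 5.06 × 10³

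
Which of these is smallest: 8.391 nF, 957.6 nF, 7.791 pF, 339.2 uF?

8.391 nF = 0.000000008391 F
957.6 nF = 0.0000009576 F
7.791 pF = 0.000000000007791 F
339.2 uF = 0.0003392 F

7.791 pF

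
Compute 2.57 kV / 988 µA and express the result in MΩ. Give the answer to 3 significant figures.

2.60 MΩ

(2.57e3) / (988e-6) = 0.0026012e9 Ω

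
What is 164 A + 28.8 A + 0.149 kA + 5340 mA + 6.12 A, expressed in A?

In A:
  164 A → 164
  28.8 A → 28.8
  0.149 kA = 0.149 × 10³ A = 149
  5340 mA = 5340 × 10⁻³ A = 5.34
  6.12 A → 6.12
Sum: 164 + 28.8 + 149 + 5.34 + 6.12 = 353.26

353.26 A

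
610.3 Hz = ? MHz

0.0006103 MHz

(no prefix) = 10^0, mega = 10^6; factor is 10^-6.
610.3 × 10^-6 = 0.0006103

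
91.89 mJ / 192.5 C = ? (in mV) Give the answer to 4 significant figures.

0.4774 mV

(91.89 × 10⁻³) / (192.5) = 0.477351 × 10⁻³ V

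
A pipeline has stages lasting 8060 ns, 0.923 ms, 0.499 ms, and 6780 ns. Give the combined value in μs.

In μs:
  8060 ns = 8060 × 10⁻³ μs = 8.06
  0.923 ms = 0.923 × 10³ μs = 923
  0.499 ms = 0.499 × 10³ μs = 499
  6780 ns = 6780 × 10⁻³ μs = 6.78
Sum: 8.06 + 923 + 499 + 6.78 = 1436.84

1436.84 μs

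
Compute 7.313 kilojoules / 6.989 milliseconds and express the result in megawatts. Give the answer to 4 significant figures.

(7.313 × 10³) / (6.989 × 10⁻³) = 1.04636 × 10⁶ W

1.046 megawatts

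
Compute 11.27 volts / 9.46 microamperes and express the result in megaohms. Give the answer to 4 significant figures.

(11.27) / (9.46e-6) = 1.19133e6 Ω

1.191 megaohms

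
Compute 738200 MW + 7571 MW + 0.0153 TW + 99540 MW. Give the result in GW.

860.611 GW

In GW:
  738200 MW = 738200e-3 GW = 738.2
  7571 MW = 7571e-3 GW = 7.571
  0.0153 TW = 0.0153e3 GW = 15.3
  99540 MW = 99540e-3 GW = 99.54
Sum: 738.2 + 7.571 + 15.3 + 99.54 = 860.611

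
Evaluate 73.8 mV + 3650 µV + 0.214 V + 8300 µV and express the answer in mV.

In mV:
  73.8 mV → 73.8
  3650 µV = 3650 × 10⁻³ mV = 3.65
  0.214 V = 0.214 × 10³ mV = 214
  8300 µV = 8300 × 10⁻³ mV = 8.3
Sum: 73.8 + 3.65 + 214 + 8.3 = 299.75

299.75 mV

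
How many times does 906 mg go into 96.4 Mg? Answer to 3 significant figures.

106000000

(96.4 × 10^6) / (906 × 10^-3) = 0.1064 × 10^9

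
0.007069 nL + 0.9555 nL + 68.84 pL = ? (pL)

In pL:
  0.007069 nL = 0.007069e3 pL = 7.069
  0.9555 nL = 0.9555e3 pL = 955.5
  68.84 pL → 68.84
Sum: 7.069 + 955.5 + 68.84 = 1031.409

1031.409 pL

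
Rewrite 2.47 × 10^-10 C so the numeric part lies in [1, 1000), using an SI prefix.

247 pC

= 247 × 10^-12 C; 10^-12 is pico.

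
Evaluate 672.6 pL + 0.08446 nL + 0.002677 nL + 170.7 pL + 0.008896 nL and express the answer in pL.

In pL:
  672.6 pL → 672.6
  0.08446 nL = 0.08446e3 pL = 84.46
  0.002677 nL = 0.002677e3 pL = 2.677
  170.7 pL → 170.7
  0.008896 nL = 0.008896e3 pL = 8.896
Sum: 672.6 + 84.46 + 2.677 + 170.7 + 8.896 = 939.333

939.333 pL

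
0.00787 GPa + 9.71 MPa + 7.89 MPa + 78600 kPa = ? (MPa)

In MPa:
  0.00787 GPa = 0.00787 × 10³ MPa = 7.87
  9.71 MPa → 9.71
  7.89 MPa → 7.89
  78600 kPa = 78600 × 10⁻³ MPa = 78.6
Sum: 7.87 + 9.71 + 7.89 + 78.6 = 104.07

104.07 MPa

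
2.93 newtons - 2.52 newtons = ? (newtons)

In newtons:
  2.93 newtons → 2.93
  2.52 newtons → 2.52
Difference: 2.93 - 2.52 = 0.41

0.41 newtons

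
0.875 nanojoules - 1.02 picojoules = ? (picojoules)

873.98 picojoules

In picojoules:
  0.875 nanojoules = 0.875e3 picojoules = 875
  1.02 picojoules → 1.02
Difference: 875 - 1.02 = 873.98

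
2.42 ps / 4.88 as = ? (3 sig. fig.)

(2.42 × 10^-12) / (4.88 × 10^-18) = 0.4959 × 10^6

496000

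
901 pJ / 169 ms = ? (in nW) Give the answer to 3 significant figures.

(901e-12) / (169e-3) = 5.3314e-9 W

5.33 nW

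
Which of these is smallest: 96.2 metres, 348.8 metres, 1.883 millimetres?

1.883 millimetres

96.2 metres = 96.2 metres
348.8 metres = 348.8 metres
1.883 millimetres = 0.001883 metres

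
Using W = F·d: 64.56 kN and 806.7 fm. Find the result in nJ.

52.080552 nJ

64.56 × 10³ × 806.7 × 10⁻¹⁵ = 52080.552 × 10⁻¹² J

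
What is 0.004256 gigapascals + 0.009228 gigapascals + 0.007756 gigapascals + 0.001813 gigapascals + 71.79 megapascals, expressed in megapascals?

94.843 megapascals

In megapascals:
  0.004256 gigapascals = 0.004256e3 megapascals = 4.256
  0.009228 gigapascals = 0.009228e3 megapascals = 9.228
  0.007756 gigapascals = 0.007756e3 megapascals = 7.756
  0.001813 gigapascals = 0.001813e3 megapascals = 1.813
  71.79 megapascals → 71.79
Sum: 4.256 + 9.228 + 7.756 + 1.813 + 71.79 = 94.843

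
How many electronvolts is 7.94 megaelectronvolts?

7940000 electronvolts

mega = 10⁶, (no prefix) = 10⁰; factor is 10⁶.
7.94 × 10⁶ = 7940000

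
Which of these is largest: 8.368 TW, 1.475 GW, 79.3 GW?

8.368 TW

8.368 TW = 8368000000000 W
1.475 GW = 1475000000 W
79.3 GW = 79300000000 W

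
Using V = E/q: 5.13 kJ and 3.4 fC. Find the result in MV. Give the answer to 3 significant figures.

1510000000000 MV

(5.13 × 10³) / (3.4 × 10⁻¹⁵) = 1.5088 × 10¹⁸ V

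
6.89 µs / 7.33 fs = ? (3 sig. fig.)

940000000

(6.89 × 10⁻⁶) / (7.33 × 10⁻¹⁵) = 0.94 × 10⁹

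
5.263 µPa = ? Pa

0.000005263 Pa

micro = 10^-6, (no prefix) = 10^0; factor is 10^-6.
5.263 × 10^-6 = 0.000005263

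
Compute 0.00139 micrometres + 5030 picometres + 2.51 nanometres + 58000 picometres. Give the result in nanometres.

In nanometres:
  0.00139 micrometres = 0.00139 × 10³ nanometres = 1.39
  5030 picometres = 5030 × 10⁻³ nanometres = 5.03
  2.51 nanometres → 2.51
  58000 picometres = 58000 × 10⁻³ nanometres = 58
Sum: 1.39 + 5.03 + 2.51 + 58 = 66.93

66.93 nanometres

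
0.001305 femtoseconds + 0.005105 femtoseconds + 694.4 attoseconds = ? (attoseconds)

In attoseconds:
  0.001305 femtoseconds = 0.001305e3 attoseconds = 1.305
  0.005105 femtoseconds = 0.005105e3 attoseconds = 5.105
  694.4 attoseconds → 694.4
Sum: 1.305 + 5.105 + 694.4 = 700.81

700.81 attoseconds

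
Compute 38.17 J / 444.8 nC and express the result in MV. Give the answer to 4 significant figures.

85.81 MV

(38.17) / (444.8 × 10⁻⁹) = 0.0858138 × 10⁹ V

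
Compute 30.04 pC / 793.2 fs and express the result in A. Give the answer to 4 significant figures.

37.87 A

(30.04 × 10^-12) / (793.2 × 10^-15) = 0.0378719 × 10^3 A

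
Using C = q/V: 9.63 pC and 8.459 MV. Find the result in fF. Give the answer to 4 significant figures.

(9.63 × 10^-12) / (8.459 × 10^6) = 1.13843 × 10^-18 F

0.001138 fF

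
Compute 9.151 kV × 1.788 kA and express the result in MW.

16.361988 MW

9.151e3 × 1.788e3 = 16.361988e6 W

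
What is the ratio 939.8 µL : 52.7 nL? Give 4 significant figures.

17830

(939.8e-6) / (52.7e-9) = 17.833e3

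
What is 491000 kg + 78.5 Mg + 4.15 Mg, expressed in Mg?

573.65 Mg

In Mg:
  491000 kg = 491000e-3 Mg = 491
  78.5 Mg → 78.5
  4.15 Mg → 4.15
Sum: 491 + 78.5 + 4.15 = 573.65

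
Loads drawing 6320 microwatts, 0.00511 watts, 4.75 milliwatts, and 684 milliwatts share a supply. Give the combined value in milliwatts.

In milliwatts:
  6320 microwatts = 6320 × 10⁻³ milliwatts = 6.32
  0.00511 watts = 0.00511 × 10³ milliwatts = 5.11
  4.75 milliwatts → 4.75
  684 milliwatts → 684
Sum: 6.32 + 5.11 + 4.75 + 684 = 700.18

700.18 milliwatts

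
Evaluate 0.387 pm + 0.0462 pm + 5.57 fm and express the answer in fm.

438.77 fm

In fm:
  0.387 pm = 0.387e3 fm = 387
  0.0462 pm = 0.0462e3 fm = 46.2
  5.57 fm → 5.57
Sum: 387 + 46.2 + 5.57 = 438.77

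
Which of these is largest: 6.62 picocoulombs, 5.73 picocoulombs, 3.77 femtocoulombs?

6.62 picocoulombs

6.62 picocoulombs = 0.00000000000662 coulombs
5.73 picocoulombs = 0.00000000000573 coulombs
3.77 femtocoulombs = 0.00000000000000377 coulombs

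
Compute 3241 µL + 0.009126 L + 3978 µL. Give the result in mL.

16.345 mL

In mL:
  3241 µL = 3241e-3 mL = 3.241
  0.009126 L = 0.009126e3 mL = 9.126
  3978 µL = 3978e-3 mL = 3.978
Sum: 3.241 + 9.126 + 3.978 = 16.345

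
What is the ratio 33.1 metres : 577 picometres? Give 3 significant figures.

(33.1) / (577 × 10^-12) = 0.05737 × 10^12

57400000000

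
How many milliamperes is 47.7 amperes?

47700 milliamperes

(no prefix) = 10^0, milli = 10^-3; factor is 10^3.
47.7 × 10^3 = 47700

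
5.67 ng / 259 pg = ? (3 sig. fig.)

21.9

(5.67 × 10⁻⁹) / (259 × 10⁻¹²) = 0.02189 × 10³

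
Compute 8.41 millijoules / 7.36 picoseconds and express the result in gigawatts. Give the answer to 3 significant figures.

(8.41e-3) / (7.36e-12) = 1.1427e9 W

1.14 gigawatts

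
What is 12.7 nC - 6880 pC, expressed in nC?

5.82 nC

In nC:
  12.7 nC → 12.7
  6880 pC = 6880e-3 nC = 6.88
Difference: 12.7 - 6.88 = 5.82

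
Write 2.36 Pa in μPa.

2360000 μPa

(no prefix) = 1e0, micro = 1e-6; factor is 1e6.
2.36 × 1e6 = 2360000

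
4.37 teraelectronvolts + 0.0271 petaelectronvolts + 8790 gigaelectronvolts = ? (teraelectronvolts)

40.26 teraelectronvolts

In teraelectronvolts:
  4.37 teraelectronvolts → 4.37
  0.0271 petaelectronvolts = 0.0271e3 teraelectronvolts = 27.1
  8790 gigaelectronvolts = 8790e-3 teraelectronvolts = 8.79
Sum: 4.37 + 27.1 + 8.79 = 40.26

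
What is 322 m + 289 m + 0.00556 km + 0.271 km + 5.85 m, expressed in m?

893.41 m

In m:
  322 m → 322
  289 m → 289
  0.00556 km = 0.00556e3 m = 5.56
  0.271 km = 0.271e3 m = 271
  5.85 m → 5.85
Sum: 322 + 289 + 5.56 + 271 + 5.85 = 893.41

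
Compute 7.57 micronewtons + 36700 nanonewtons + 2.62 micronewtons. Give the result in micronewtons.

46.89 micronewtons

In micronewtons:
  7.57 micronewtons → 7.57
  36700 nanonewtons = 36700e-3 micronewtons = 36.7
  2.62 micronewtons → 2.62
Sum: 7.57 + 36.7 + 2.62 = 46.89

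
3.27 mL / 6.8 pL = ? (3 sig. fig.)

481000000

(3.27e-3) / (6.8e-12) = 0.4809e9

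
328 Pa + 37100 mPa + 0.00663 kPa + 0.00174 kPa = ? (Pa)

In Pa:
  328 Pa → 328
  37100 mPa = 37100e-3 Pa = 37.1
  0.00663 kPa = 0.00663e3 Pa = 6.63
  0.00174 kPa = 0.00174e3 Pa = 1.74
Sum: 328 + 37.1 + 6.63 + 1.74 = 373.47

373.47 Pa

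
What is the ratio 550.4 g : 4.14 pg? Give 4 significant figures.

132900000000000

(550.4) / (4.14e-12) = 132.95e12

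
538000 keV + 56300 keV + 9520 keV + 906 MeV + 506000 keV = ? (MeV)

2015.82 MeV

In MeV:
  538000 keV = 538000 × 10⁻³ MeV = 538
  56300 keV = 56300 × 10⁻³ MeV = 56.3
  9520 keV = 9520 × 10⁻³ MeV = 9.52
  906 MeV → 906
  506000 keV = 506000 × 10⁻³ MeV = 506
Sum: 538 + 56.3 + 9.52 + 906 + 506 = 2015.82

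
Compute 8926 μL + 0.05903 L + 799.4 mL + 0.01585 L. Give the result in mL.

In mL:
  8926 μL = 8926 × 10⁻³ mL = 8.926
  0.05903 L = 0.05903 × 10³ mL = 59.03
  799.4 mL → 799.4
  0.01585 L = 0.01585 × 10³ mL = 15.85
Sum: 8.926 + 59.03 + 799.4 + 15.85 = 883.206

883.206 mL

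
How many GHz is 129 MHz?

0.129 GHz

mega = 10^6, giga = 10^9; factor is 10^-3.
129 × 10^-3 = 0.129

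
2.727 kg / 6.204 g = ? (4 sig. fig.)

439.6

(2.727 × 10³) / (6.204) = 0.43956 × 10³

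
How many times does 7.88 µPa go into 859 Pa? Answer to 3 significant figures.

(859) / (7.88 × 10^-6) = 109 × 10^6

109000000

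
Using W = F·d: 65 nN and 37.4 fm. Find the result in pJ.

0.000000002431 pJ

65 × 10⁻⁹ × 37.4 × 10⁻¹⁵ = 2431 × 10⁻²⁴ J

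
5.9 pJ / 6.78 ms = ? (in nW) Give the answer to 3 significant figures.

(5.9 × 10^-12) / (6.78 × 10^-3) = 0.87021 × 10^-9 W

0.870 nW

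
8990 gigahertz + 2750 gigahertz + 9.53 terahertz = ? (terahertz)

In terahertz:
  8990 gigahertz = 8990e-3 terahertz = 8.99
  2750 gigahertz = 2750e-3 terahertz = 2.75
  9.53 terahertz → 9.53
Sum: 8.99 + 2.75 + 9.53 = 21.27

21.27 terahertz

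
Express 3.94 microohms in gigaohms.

0.00000000000000394 gigaohms

micro = 1e-6, giga = 1e9; factor is 1e-15.
3.94 × 1e-15 = 0.00000000000000394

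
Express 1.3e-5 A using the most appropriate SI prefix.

13 µA

= 13e-6 A; 1e-6 is micro.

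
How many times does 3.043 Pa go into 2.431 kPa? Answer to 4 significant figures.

(2.431 × 10^3) / (3.043) = 0.79888 × 10^3

798.9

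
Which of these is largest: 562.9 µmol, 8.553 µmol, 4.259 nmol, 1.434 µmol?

562.9 µmol = 0.0005629 mol
8.553 µmol = 0.000008553 mol
4.259 nmol = 0.000000004259 mol
1.434 µmol = 0.000001434 mol

562.9 µmol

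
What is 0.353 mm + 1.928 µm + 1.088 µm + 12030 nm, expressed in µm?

In µm:
  0.353 mm = 0.353e3 µm = 353
  1.928 µm → 1.928
  1.088 µm → 1.088
  12030 nm = 12030e-3 µm = 12.03
Sum: 353 + 1.928 + 1.088 + 12.03 = 368.046

368.046 µm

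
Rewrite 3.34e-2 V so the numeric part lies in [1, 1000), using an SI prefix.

= 33.4e-3 V; 1e-3 is milli.

33.4 mV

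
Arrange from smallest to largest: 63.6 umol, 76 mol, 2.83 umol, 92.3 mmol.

63.6 umol = 0.0000636 mol
76 mol = 76 mol
2.83 umol = 0.00000283 mol
92.3 mmol = 0.0923 mol

2.83 umol < 63.6 umol < 92.3 mmol < 76 mol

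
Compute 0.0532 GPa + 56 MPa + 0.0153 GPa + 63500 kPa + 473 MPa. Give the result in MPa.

661 MPa

In MPa:
  0.0532 GPa = 0.0532 × 10^3 MPa = 53.2
  56 MPa → 56
  0.0153 GPa = 0.0153 × 10^3 MPa = 15.3
  63500 kPa = 63500 × 10^-3 MPa = 63.5
  473 MPa → 473
Sum: 53.2 + 56 + 15.3 + 63.5 + 473 = 661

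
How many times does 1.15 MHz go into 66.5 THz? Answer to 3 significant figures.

(66.5e12) / (1.15e6) = 57.83e6

57800000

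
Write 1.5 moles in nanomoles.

1500000000 nanomoles

(no prefix) = 1e0, nano = 1e-9; factor is 1e9.
1.5 × 1e9 = 1500000000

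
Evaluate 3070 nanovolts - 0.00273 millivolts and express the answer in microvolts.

In microvolts:
  3070 nanovolts = 3070e-3 microvolts = 3.07
  0.00273 millivolts = 0.00273e3 microvolts = 2.73
Difference: 3.07 - 2.73 = 0.34

0.34 microvolts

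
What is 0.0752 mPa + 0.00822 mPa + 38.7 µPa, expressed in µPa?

122.12 µPa

In µPa:
  0.0752 mPa = 0.0752e3 µPa = 75.2
  0.00822 mPa = 0.00822e3 µPa = 8.22
  38.7 µPa → 38.7
Sum: 75.2 + 8.22 + 38.7 = 122.12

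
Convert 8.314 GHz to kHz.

8314000 kHz

giga = 1e9, kilo = 1e3; factor is 1e6.
8.314 × 1e6 = 8314000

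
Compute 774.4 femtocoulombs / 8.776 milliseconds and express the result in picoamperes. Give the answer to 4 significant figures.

(774.4 × 10^-15) / (8.776 × 10^-3) = 88.2407 × 10^-12 A

88.24 picoamperes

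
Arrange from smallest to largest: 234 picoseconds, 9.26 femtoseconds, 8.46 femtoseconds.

8.46 femtoseconds < 9.26 femtoseconds < 234 picoseconds

234 picoseconds = 0.000000000234 seconds
9.26 femtoseconds = 0.00000000000000926 seconds
8.46 femtoseconds = 0.00000000000000846 seconds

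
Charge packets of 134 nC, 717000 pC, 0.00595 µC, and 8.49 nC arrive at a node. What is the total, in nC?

865.44 nC

In nC:
  134 nC → 134
  717000 pC = 717000 × 10^-3 nC = 717
  0.00595 µC = 0.00595 × 10^3 nC = 5.95
  8.49 nC → 8.49
Sum: 134 + 717 + 5.95 + 8.49 = 865.44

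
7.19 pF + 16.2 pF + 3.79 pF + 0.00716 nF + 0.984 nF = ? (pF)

In pF:
  7.19 pF → 7.19
  16.2 pF → 16.2
  3.79 pF → 3.79
  0.00716 nF = 0.00716 × 10^3 pF = 7.16
  0.984 nF = 0.984 × 10^3 pF = 984
Sum: 7.19 + 16.2 + 3.79 + 7.16 + 984 = 1018.34

1018.34 pF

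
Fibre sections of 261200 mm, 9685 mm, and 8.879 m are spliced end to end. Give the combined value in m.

In m:
  261200 mm = 261200e-3 m = 261.2
  9685 mm = 9685e-3 m = 9.685
  8.879 m → 8.879
Sum: 261.2 + 9.685 + 8.879 = 279.764

279.764 m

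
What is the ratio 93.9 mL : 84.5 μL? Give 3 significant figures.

1110

(93.9 × 10⁻³) / (84.5 × 10⁻⁶) = 1.111 × 10³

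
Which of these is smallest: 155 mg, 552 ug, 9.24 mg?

155 mg = 0.155 g
552 ug = 0.000552 g
9.24 mg = 0.00924 g

552 ug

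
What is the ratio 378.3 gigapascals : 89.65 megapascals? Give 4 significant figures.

(378.3e9) / (89.65e6) = 4.2197e3

4220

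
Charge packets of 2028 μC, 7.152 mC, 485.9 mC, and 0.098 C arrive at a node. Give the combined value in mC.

593.08 mC

In mC:
  2028 μC = 2028 × 10^-3 mC = 2.028
  7.152 mC → 7.152
  485.9 mC → 485.9
  0.098 C = 0.098 × 10^3 mC = 98
Sum: 2.028 + 7.152 + 485.9 + 98 = 593.08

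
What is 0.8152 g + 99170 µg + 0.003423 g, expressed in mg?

In mg:
  0.8152 g = 0.8152 × 10^3 mg = 815.2
  99170 µg = 99170 × 10^-3 mg = 99.17
  0.003423 g = 0.003423 × 10^3 mg = 3.423
Sum: 815.2 + 99.17 + 3.423 = 917.793

917.793 mg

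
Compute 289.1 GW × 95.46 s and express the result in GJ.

27597.486 GJ

289.1 × 10^9 × 95.46 = 27597.486 × 10^9 J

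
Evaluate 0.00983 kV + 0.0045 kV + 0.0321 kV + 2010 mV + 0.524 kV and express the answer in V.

In V:
  0.00983 kV = 0.00983 × 10³ V = 9.83
  0.0045 kV = 0.0045 × 10³ V = 4.5
  0.0321 kV = 0.0321 × 10³ V = 32.1
  2010 mV = 2010 × 10⁻³ V = 2.01
  0.524 kV = 0.524 × 10³ V = 524
Sum: 9.83 + 4.5 + 32.1 + 2.01 + 524 = 572.44

572.44 V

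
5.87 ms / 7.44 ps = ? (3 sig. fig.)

789000000

(5.87 × 10⁻³) / (7.44 × 10⁻¹²) = 0.789 × 10⁹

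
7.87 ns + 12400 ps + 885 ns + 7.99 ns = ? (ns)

913.26 ns

In ns:
  7.87 ns → 7.87
  12400 ps = 12400e-3 ns = 12.4
  885 ns → 885
  7.99 ns → 7.99
Sum: 7.87 + 12.4 + 885 + 7.99 = 913.26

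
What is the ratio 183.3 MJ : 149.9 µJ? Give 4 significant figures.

1223000000000

(183.3e6) / (149.9e-6) = 1.2228e12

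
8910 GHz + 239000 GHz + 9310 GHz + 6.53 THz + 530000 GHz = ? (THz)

793.75 THz

In THz:
  8910 GHz = 8910 × 10⁻³ THz = 8.91
  239000 GHz = 239000 × 10⁻³ THz = 239
  9310 GHz = 9310 × 10⁻³ THz = 9.31
  6.53 THz → 6.53
  530000 GHz = 530000 × 10⁻³ THz = 530
Sum: 8.91 + 239 + 9.31 + 6.53 + 530 = 793.75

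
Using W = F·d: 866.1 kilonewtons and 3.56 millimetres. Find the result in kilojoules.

866.1e3 × 3.56e-3 = 3083.316 J

3.083316 kilojoules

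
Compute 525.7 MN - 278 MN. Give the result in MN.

247.7 MN

In MN:
  525.7 MN → 525.7
  278 MN → 278
Difference: 525.7 - 278 = 247.7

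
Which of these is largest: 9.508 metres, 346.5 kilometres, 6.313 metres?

346.5 kilometres

9.508 metres = 9.508 metres
346.5 kilometres = 346500 metres
6.313 metres = 6.313 metres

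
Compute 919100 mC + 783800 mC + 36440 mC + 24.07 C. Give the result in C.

1763.41 C

In C:
  919100 mC = 919100 × 10^-3 C = 919.1
  783800 mC = 783800 × 10^-3 C = 783.8
  36440 mC = 36440 × 10^-3 C = 36.44
  24.07 C → 24.07
Sum: 919.1 + 783.8 + 36.44 + 24.07 = 1763.41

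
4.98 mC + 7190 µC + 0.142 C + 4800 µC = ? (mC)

In mC:
  4.98 mC → 4.98
  7190 µC = 7190 × 10^-3 mC = 7.19
  0.142 C = 0.142 × 10^3 mC = 142
  4800 µC = 4800 × 10^-3 mC = 4.8
Sum: 4.98 + 7.19 + 142 + 4.8 = 158.97

158.97 mC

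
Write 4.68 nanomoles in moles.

nano = 10⁻⁹, (no prefix) = 10⁰; factor is 10⁻⁹.
4.68 × 10⁻⁹ = 0.00000000468

0.00000000468 moles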